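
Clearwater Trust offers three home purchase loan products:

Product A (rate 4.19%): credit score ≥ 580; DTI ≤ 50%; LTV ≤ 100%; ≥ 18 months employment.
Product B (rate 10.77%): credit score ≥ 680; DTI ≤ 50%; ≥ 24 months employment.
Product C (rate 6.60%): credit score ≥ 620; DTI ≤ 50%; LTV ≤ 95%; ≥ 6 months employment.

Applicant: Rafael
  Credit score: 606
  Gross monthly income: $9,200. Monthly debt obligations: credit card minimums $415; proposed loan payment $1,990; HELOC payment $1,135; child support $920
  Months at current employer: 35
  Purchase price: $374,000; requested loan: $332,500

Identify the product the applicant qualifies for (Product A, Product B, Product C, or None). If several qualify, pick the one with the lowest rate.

Total debts = (415 + 1,990 + 1,135 + 920) = 4,460; DTI = 4,460/9,200 = 48.5%.
LTV = 332,500/374,000 = 88.9%.
Product A: score 606 ≥ 580; DTI 48.5% ≤ 50%; LTV 88.9% ≤ 100%; employment 35 ≥ 18 mo → qualifies.
Product B: score 606 < 680; DTI 48.5% ≤ 50%; employment 35 ≥ 24 mo → does not qualify.
Product C: score 606 < 620; DTI 48.5% ≤ 50%; LTV 88.9% ≤ 95%; employment 35 ≥ 6 mo → does not qualify.

Product A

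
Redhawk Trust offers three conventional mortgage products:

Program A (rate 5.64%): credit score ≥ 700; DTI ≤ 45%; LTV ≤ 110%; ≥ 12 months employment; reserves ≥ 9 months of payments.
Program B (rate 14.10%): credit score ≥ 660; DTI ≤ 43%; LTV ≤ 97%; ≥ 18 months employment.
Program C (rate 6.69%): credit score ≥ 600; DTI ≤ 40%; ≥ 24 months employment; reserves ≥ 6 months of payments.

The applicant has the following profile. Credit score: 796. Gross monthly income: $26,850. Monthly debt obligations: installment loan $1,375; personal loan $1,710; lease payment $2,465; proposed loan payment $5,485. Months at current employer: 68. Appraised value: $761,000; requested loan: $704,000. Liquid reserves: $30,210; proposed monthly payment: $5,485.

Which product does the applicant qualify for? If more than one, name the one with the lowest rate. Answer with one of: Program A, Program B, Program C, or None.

Program B

Total debts = (1,375 + 1,710 + 2,465 + 5,485) = 11,035; DTI = 11,035/26,850 = 41.1%.
LTV = 704,000/761,000 = 92.5%.
Reserves = 30,210/5,485 = 5.5 months.
Program A: score 796 ≥ 700; DTI 41.1% ≤ 45%; LTV 92.5% ≤ 110%; employment 68 ≥ 12 mo; reserves 5.5 < 9 mo → does not qualify.
Program B: score 796 ≥ 660; DTI 41.1% ≤ 43%; LTV 92.5% ≤ 97%; employment 68 ≥ 18 mo → qualifies.
Program C: score 796 ≥ 600; DTI 41.1% > 40%; employment 68 ≥ 24 mo; reserves 5.5 < 6 mo → does not qualify.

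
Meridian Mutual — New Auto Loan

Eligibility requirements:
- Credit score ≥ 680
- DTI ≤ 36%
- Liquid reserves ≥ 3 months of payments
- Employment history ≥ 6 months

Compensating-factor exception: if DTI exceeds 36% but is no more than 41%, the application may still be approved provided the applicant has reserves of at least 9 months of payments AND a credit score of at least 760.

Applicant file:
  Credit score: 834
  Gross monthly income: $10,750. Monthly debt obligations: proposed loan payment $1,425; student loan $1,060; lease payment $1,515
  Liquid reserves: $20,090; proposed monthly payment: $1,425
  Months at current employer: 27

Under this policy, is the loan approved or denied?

Approved

Credit score 834 ≥ 680 (meets base)
Total debts = (1,425 + 1,060 + 1,515) = 4,000. DTI = 4,000/10,750 = 37.2% > 36% — standard DTI limit exceeded.
Reserves: 20,090 ÷ 1,425 = 14.1 months (meets 3-month minimum)
Employment 27 ≥ 6 months
37.2% falls in the override range (36%–41%), so the compensating-factor test applies.
Reserves 14.1 ≥ 9 months; credit score 834 ≥ 760.
Both compensating conditions met → exception applies.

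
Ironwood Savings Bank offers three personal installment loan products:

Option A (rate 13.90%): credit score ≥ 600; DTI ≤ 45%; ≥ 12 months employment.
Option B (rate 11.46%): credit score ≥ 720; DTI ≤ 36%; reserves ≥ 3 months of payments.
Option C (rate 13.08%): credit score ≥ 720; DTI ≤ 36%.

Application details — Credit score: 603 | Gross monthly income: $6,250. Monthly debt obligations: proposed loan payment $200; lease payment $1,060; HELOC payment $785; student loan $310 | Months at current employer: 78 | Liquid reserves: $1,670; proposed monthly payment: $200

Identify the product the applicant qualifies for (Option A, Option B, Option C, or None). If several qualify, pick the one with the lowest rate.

Total debts = (200 + 1,060 + 785 + 310) = 2,355; DTI = 2,355/6,250 = 37.7%.
Reserves = 1,670/200 = 8.3 months.
Option A: score 603 ≥ 600; DTI 37.7% ≤ 45%; employment 78 ≥ 12 mo → qualifies.
Option B: score 603 < 720; DTI 37.7% > 36%; reserves 8.3 ≥ 3 mo → does not qualify.
Option C: score 603 < 720; DTI 37.7% > 36% → does not qualify.

Option A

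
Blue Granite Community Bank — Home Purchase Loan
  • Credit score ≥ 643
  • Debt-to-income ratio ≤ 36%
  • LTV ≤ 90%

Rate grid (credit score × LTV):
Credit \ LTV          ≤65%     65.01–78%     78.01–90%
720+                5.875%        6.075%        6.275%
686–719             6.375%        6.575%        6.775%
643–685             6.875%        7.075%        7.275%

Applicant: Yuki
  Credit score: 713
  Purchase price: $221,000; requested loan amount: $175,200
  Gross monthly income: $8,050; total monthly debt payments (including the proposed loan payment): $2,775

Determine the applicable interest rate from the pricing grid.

Credit score 713 ≥ 643; DTI: 2,775 ÷ 8,050 = 34.5%, within the 36% cap
LTV: 175,200 ÷ 221,000 = 79.3%, within 90% cap
Score 713 is in the 686–719 band; LTV 79.3% is in the 78.01–90% band → 6.775%.

6.775%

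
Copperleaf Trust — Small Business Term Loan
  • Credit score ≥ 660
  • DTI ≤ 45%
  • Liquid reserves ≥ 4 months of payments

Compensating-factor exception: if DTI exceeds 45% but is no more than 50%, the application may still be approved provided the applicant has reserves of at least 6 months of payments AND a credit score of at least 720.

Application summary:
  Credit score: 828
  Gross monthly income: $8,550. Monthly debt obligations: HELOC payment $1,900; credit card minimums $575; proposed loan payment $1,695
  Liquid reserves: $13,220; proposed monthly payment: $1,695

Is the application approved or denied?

Approved

Credit score 828 ≥ 660 (meets base)
Total debts = (1,900 + 575 + 1,695) = 4,170. DTI = 4,170/8,550 = 48.8% > 45% — standard DTI limit exceeded.
Liquid reserves cover 13,220/1,695 = 7.8 months — ≥ 4 required
48.8% falls in the override range (45%–50%), so the compensating-factor test applies.
Override check — reserves: 7.8 mo (ok); score: 828 (ok).
Both compensating conditions met → exception applies.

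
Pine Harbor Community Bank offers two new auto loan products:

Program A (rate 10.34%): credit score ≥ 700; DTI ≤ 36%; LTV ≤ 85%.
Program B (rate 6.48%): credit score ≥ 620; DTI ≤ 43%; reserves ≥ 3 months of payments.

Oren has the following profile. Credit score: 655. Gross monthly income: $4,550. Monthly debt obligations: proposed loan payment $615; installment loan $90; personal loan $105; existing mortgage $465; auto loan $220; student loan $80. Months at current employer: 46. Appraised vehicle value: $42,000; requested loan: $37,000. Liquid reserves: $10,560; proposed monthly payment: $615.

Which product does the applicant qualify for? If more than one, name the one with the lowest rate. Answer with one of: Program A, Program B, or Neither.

Program B

Total debts = (615 + 90 + 105 + 465 + 220 + 80) = 1,575; DTI = 1,575/4,550 = 34.6%.
LTV = 37,000/42,000 = 88.1%.
Reserves = 10,560/615 = 17.2 months.
Program A: score 655 < 700; DTI 34.6% ≤ 36%; LTV 88.1% > 85% → does not qualify.
Program B: score 655 ≥ 620; DTI 34.6% ≤ 43%; reserves 17.2 ≥ 3 mo → qualifies.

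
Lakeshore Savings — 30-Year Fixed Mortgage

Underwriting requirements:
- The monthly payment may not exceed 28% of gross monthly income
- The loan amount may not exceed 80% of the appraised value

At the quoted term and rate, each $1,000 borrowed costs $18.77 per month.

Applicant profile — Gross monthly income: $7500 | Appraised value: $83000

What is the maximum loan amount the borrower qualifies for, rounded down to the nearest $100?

Payment cap: 28% × $7,500 = $2,100/month.
At $18.77 per $1,000, that supports 2,100/18.77 × 1,000 ≈ $111,880 → $111,800.
LTV cap: 80% × $83,000 = $66,400 → $66,400.
Binding constraint: loan-to-value.

$66,400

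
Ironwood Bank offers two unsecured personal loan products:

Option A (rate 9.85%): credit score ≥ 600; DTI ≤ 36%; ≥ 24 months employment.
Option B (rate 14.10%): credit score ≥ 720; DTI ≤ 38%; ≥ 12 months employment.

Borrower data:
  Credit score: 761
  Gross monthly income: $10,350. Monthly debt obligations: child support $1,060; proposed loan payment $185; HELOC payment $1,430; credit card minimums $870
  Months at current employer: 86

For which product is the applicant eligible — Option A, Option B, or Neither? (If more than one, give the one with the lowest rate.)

Option A

Total debts = (1,060 + 185 + 1,430 + 870) = 3,545; DTI = 3,545/10,350 = 34.3%.
Option A: score 761 ≥ 600; DTI 34.3% ≤ 36%; employment 86 ≥ 24 mo → qualifies.
Option B: score 761 ≥ 720; DTI 34.3% ≤ 38%; employment 86 ≥ 12 mo → qualifies.
Qualifying: Option A, Option B. Lowest rate is 9.85% → Option A.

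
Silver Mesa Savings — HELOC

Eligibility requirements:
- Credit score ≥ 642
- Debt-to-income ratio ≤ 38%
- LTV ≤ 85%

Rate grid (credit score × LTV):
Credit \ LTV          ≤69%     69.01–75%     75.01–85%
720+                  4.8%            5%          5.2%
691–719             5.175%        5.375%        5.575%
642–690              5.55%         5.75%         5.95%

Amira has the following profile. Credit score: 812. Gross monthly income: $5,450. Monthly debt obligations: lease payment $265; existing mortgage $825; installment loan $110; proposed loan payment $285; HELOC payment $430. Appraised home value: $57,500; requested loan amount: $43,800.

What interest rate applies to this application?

Credit score 812 ≥ 642; Total monthly debts = (265 + 825 + 110 + 285 + 430) = 1,915. DTI: 1,915 ÷ 5,450 = 35.1%, within the 38% cap
LTV: 43,800 ÷ 57,500 = 76.2%, within 85% cap
Row: 812 falls in 720+. Column: 76.2% falls in 75.01–85%. Rate = 5.2%.

5.2%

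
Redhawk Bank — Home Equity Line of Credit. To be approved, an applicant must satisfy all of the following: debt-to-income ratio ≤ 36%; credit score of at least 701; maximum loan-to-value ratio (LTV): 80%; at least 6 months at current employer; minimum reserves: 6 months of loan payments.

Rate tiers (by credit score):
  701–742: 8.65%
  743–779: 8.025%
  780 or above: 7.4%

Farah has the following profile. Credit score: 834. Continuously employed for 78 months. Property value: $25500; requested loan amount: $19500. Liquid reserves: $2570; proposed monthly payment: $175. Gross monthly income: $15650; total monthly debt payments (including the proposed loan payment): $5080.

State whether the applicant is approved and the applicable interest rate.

Approved at 7.4%

Credit score 834 ≥ 701 (meets minimum)
Employment 78 ≥ 6 months
Liquid reserves cover 2,570/175 = 14.7 months — ≥ 6 required
DTI: 5,080 ÷ 15,650 = 32.5%, within the 36% cap
Loan-to-value = 19,500/25,500 = 76.5% — pass (80% max)
All requirements met. Score 834 falls in the 780 or above tier → 7.4%.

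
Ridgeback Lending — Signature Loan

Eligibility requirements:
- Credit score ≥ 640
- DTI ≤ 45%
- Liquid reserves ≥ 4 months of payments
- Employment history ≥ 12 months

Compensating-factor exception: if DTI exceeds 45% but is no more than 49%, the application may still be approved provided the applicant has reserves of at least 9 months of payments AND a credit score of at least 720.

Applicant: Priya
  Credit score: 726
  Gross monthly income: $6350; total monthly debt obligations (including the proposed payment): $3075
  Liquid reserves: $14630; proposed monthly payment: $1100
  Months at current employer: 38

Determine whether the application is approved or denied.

Approved

Credit score 726 ≥ 640 (meets base)
DTI: 3,075 ÷ 6,350 = 48.4%, over the 45% base limit.
Reserves = 14,630/1,100 = 13.3 months ≥ 4
Employment 38 ≥ 12 months
DTI 48.4% is within the 45%–49% exception band; checking compensating factors.
Override check — reserves: 13.3 mo (ok); score: 726 (ok).
Both override conditions satisfied; DTI exception granted.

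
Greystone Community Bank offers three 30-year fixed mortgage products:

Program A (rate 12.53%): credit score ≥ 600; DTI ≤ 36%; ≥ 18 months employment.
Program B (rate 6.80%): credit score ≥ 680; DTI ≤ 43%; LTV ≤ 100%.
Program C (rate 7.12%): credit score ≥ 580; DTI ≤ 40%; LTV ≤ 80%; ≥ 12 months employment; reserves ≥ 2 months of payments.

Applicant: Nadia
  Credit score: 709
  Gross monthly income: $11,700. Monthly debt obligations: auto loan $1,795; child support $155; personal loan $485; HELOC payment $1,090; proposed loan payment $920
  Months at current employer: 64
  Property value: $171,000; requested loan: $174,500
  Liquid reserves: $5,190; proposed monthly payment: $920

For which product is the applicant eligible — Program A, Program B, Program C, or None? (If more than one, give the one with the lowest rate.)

Total debts = (1,795 + 155 + 485 + 1,090 + 920) = 4,445; DTI = 4,445/11,700 = 38%.
LTV = 174,500/171,000 = 102%.
Reserves = 5,190/920 = 5.6 months.
Program A: score 709 ≥ 600; DTI 38% > 36%; employment 64 ≥ 18 mo → does not qualify.
Program B: score 709 ≥ 680; DTI 38% ≤ 43%; LTV 102% > 100% → does not qualify.
Program C: score 709 ≥ 580; DTI 38% ≤ 40%; LTV 102% > 80%; employment 64 ≥ 12 mo; reserves 5.6 ≥ 2 mo → does not qualify.

None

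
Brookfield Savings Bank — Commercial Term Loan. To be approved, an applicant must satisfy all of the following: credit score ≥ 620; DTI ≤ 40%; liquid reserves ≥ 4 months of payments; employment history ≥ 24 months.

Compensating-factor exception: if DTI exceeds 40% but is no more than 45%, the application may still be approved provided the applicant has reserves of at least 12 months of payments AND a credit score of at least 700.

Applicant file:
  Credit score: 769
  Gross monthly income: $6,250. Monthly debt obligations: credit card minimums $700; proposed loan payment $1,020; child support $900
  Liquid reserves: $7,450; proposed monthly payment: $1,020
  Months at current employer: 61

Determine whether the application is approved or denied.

Denied

Credit score 769 ≥ 620 (meets base)
Total debts = (700 + 1,020 + 900) = 2,620. DTI: 2,620 ÷ 6,250 = 41.9%, over the 40% base limit.
Reserves: 7,450 ÷ 1,020 = 7.3 months (meets 4-month minimum)
Employment 61 ≥ 24 months
41.9% falls in the override range (40%–45%), so the compensating-factor test applies.
Reserves 7.3 < 12 months; credit score 769 ≥ 700.
Override conditions not both satisfied; exception does not apply.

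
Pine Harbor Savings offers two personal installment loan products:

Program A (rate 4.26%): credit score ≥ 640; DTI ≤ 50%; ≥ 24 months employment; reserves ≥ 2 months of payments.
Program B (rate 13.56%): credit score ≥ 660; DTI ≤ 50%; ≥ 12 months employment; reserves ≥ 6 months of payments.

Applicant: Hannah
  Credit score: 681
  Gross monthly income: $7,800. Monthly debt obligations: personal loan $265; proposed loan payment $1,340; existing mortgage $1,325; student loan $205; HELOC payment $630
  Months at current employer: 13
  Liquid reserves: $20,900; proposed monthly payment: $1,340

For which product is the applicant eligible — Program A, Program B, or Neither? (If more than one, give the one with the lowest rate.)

Program B

Total debts = (265 + 1,340 + 1,325 + 205 + 630) = 3,765; DTI = 3,765/7,800 = 48.3%.
Reserves = 20,900/1,340 = 15.6 months.
Program A: score 681 ≥ 640; DTI 48.3% ≤ 50%; employment 13 < 24 mo; reserves 15.6 ≥ 2 mo → does not qualify.
Program B: score 681 ≥ 660; DTI 48.3% ≤ 50%; employment 13 ≥ 12 mo; reserves 15.6 ≥ 6 mo → qualifies.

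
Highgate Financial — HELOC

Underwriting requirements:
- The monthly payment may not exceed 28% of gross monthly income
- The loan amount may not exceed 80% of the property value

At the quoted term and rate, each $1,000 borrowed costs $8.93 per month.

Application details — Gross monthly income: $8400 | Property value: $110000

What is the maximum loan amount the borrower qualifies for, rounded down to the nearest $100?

$88,000

Payment cap: 28% × $8,400 = $2,352/month.
At $8.93 per $1,000, that supports 2,352/8.93 × 1,000 ≈ $263,381 → $263,300.
LTV cap: 80% × $110,000 = $88,000 → $88,000.
Binding constraint: loan-to-value.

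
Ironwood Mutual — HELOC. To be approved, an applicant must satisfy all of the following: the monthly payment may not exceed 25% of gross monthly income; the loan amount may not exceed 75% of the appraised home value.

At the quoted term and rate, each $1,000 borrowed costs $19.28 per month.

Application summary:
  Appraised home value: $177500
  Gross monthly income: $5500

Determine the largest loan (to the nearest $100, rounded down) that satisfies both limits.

Payment cap: 25% × $5,500 = $1,375/month.
At $19.28 per $1,000, that supports 1,375/19.28 × 1,000 ≈ $71,317 → $71,300.
LTV cap: 75% × $177,500 = $133,125 → $133,100.
Binding constraint: payment-to-income.

$71,300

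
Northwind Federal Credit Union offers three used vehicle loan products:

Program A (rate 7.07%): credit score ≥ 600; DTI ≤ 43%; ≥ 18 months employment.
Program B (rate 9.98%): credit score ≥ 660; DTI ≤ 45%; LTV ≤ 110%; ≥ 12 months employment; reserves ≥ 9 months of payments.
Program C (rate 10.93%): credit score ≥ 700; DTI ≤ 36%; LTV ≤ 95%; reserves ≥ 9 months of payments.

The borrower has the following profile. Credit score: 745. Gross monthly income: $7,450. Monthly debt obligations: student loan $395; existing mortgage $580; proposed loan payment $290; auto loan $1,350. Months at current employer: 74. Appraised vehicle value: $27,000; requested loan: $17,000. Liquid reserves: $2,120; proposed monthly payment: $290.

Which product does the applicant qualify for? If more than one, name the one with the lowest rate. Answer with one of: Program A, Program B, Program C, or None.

Program A

Total debts = (395 + 580 + 290 + 1,350) = 2,615; DTI = 2,615/7,450 = 35.1%.
LTV = 17,000/27,000 = 63%.
Reserves = 2,120/290 = 7.3 months.
Program A: score 745 ≥ 600; DTI 35.1% ≤ 43%; employment 74 ≥ 18 mo → qualifies.
Program B: score 745 ≥ 660; DTI 35.1% ≤ 45%; LTV 63% ≤ 110%; employment 74 ≥ 12 mo; reserves 7.3 < 9 mo → does not qualify.
Program C: score 745 ≥ 700; DTI 35.1% ≤ 36%; LTV 63% ≤ 95%; reserves 7.3 < 9 mo → does not qualify.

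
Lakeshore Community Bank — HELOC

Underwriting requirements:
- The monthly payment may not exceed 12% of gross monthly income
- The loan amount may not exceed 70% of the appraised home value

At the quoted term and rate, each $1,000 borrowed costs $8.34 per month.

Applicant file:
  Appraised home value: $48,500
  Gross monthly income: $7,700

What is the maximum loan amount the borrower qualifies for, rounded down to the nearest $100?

Payment cap: 12% × $7,700 = $924/month.
At $8.34 per $1,000, that supports 924/8.34 × 1,000 ≈ $110,791 → $110,700.
LTV cap: 70% × $48,500 = $33,950 → $33,900.
Binding constraint: loan-to-value.

$33,900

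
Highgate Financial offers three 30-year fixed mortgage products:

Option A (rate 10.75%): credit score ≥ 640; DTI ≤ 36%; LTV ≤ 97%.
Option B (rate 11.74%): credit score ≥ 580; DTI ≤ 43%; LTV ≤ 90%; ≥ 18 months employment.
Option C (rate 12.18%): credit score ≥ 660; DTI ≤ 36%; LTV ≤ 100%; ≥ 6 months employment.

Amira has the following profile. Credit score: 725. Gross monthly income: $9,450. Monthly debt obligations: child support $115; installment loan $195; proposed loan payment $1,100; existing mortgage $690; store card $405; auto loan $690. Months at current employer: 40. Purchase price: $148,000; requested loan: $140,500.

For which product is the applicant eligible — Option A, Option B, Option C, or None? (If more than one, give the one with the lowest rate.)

Option A

Total debts = (115 + 195 + 1,100 + 690 + 405 + 690) = 3,195; DTI = 3,195/9,450 = 33.8%.
LTV = 140,500/148,000 = 94.9%.
Option A: score 725 ≥ 640; DTI 33.8% ≤ 36%; LTV 94.9% ≤ 97% → qualifies.
Option B: score 725 ≥ 580; DTI 33.8% ≤ 43%; LTV 94.9% > 90%; employment 40 ≥ 18 mo → does not qualify.
Option C: score 725 ≥ 660; DTI 33.8% ≤ 36%; LTV 94.9% ≤ 100%; employment 40 ≥ 6 mo → qualifies.
Qualifying: Option A, Option C. Lowest rate is 10.75% → Option A.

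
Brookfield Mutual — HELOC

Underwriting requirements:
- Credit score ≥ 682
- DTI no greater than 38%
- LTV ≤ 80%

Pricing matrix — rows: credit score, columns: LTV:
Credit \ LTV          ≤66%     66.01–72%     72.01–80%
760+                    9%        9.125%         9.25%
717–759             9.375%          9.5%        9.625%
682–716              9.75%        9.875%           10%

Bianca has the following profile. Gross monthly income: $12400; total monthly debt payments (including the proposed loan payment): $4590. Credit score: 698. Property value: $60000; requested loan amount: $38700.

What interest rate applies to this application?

Credit score 698 ≥ 682; DTI: 4,590 ÷ 12,400 = 37%, within the 38% cap
LTV = 38,700/60,000 = 64.5% ≤ 80%
Score 698 is in the 682–716 band; LTV 64.5% is in the ≤66% band → 9.75%.

9.75%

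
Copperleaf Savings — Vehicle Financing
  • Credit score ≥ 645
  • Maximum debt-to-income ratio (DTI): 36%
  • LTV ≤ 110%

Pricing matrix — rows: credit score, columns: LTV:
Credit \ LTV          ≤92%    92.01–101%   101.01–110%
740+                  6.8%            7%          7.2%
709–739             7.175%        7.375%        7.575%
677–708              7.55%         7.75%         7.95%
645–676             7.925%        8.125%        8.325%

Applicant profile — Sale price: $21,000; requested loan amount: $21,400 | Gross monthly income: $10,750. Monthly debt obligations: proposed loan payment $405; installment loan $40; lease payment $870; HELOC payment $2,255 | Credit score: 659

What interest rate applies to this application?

Credit score 659 ≥ 645; Total monthly debts = (405 + 40 + 870 + 2,255) = 3,570. DTI: 3,570 ÷ 10,750 = 33.2%, within the 36% cap
LTV = 21,400/21,000 = 101.9% ≤ 110%
Credit 659 → row 645–676; LTV 101.9% → column 101.01–110%. Grid cell → 8.325%.

8.325%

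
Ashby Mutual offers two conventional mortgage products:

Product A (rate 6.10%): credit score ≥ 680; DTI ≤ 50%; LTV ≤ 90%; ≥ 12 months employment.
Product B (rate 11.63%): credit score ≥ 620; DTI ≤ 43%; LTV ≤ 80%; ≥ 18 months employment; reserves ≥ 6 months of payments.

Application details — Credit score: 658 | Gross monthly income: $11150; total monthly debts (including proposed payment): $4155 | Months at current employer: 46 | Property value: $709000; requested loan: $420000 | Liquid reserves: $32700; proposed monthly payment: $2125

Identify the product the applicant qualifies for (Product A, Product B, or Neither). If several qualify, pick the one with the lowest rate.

Product B

DTI = 4,155/11,150 = 37.3%.
LTV = 420,000/709,000 = 59.2%.
Reserves = 32,700/2,125 = 15.4 months.
Product A: score 658 < 680; DTI 37.3% ≤ 50%; LTV 59.2% ≤ 90%; employment 46 ≥ 12 mo → does not qualify.
Product B: score 658 ≥ 620; DTI 37.3% ≤ 43%; LTV 59.2% ≤ 80%; employment 46 ≥ 18 mo; reserves 15.4 ≥ 6 mo → qualifies.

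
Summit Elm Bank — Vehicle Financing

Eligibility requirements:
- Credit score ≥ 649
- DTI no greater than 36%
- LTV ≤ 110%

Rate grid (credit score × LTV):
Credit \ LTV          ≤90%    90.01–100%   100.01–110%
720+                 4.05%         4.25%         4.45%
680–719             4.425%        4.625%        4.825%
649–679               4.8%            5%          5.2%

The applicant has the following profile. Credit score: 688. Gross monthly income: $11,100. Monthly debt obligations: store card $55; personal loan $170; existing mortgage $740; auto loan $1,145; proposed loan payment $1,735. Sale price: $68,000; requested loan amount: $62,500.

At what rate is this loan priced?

Credit score 688 ≥ 649; Total monthly debts = (55 + 170 + 740 + 1,145 + 1,735) = 3,845. DTI: 3,845 ÷ 11,100 = 34.6%, within the 36% cap
Loan-to-value = 62,500/68,000 = 91.9% — pass (110% max)
Credit 688 → row 680–719; LTV 91.9% → column 90.01–100%. Grid cell → 4.625%.

4.625%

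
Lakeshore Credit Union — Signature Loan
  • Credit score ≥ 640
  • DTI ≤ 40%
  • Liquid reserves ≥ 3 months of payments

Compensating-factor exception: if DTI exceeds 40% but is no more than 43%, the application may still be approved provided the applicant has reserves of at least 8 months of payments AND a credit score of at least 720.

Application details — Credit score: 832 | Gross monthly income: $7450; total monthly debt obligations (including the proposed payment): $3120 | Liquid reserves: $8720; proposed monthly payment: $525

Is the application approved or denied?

Credit score 832 ≥ 640 (meets base)
DTI = 3,120/7,450 = 41.9% > 40% — standard DTI limit exceeded.
Reserves: 8,720 ÷ 525 = 16.6 months (meets 3-month minimum)
41.9% falls in the override range (40%–43%), so the compensating-factor test applies.
Reserves 16.6 ≥ 8 months; credit score 832 ≥ 720.
Both override conditions satisfied; DTI exception granted.

Approved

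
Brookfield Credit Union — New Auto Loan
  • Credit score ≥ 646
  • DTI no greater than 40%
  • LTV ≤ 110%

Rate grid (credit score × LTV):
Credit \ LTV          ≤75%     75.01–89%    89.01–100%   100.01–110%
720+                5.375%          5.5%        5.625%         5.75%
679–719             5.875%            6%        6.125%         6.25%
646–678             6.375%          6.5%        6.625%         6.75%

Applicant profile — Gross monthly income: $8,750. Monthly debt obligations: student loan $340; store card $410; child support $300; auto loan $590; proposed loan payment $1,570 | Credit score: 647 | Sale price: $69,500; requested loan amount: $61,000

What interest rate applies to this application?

6.5%

Credit score 647 ≥ 646; Total monthly debts = (340 + 410 + 300 + 590 + 1,570) = 3,210. DTI = 3,210/8,750 = 36.7% ≤ 40%
Loan-to-value = 61,000/69,500 = 87.8% — pass (110% max)
Credit 647 → row 646–678; LTV 87.8% → column 75.01–89%. Grid cell → 6.5%.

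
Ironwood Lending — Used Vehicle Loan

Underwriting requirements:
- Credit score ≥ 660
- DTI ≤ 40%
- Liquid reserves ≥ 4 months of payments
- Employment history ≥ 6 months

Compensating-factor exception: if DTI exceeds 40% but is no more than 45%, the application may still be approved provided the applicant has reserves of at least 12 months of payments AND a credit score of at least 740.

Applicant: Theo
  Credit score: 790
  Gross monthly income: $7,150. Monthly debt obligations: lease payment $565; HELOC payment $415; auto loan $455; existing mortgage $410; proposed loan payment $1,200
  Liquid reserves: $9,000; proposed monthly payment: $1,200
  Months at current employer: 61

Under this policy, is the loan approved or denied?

Denied

Credit score 790 ≥ 660 (meets base)
Total debts = (565 + 415 + 455 + 410 + 1,200) = 3,045. DTI = 3,045/7,150 = 42.6% > 40% — standard DTI limit exceeded.
Liquid reserves cover 9,000/1,200 = 7.5 months — ≥ 4 required
Employment 61 ≥ 6 months
DTI 42.6% is within the 40%–45% exception band; checking compensating factors.
Override check — reserves: 7.5 mo (short of 12); score: 790 (ok).
Compensating-factor requirement not fully met.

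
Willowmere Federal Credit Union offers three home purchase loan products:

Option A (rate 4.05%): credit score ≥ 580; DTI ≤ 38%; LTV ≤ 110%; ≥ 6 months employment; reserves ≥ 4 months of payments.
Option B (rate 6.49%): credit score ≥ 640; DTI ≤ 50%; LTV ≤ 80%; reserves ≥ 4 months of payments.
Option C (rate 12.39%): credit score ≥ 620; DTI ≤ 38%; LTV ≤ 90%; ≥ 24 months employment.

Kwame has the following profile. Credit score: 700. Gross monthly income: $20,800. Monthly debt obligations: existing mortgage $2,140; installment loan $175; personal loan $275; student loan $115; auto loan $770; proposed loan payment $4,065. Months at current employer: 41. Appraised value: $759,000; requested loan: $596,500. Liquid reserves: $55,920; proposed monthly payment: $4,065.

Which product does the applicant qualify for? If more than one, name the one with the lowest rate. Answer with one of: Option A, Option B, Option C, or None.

Total debts = (2,140 + 175 + 275 + 115 + 770 + 4,065) = 7,540; DTI = 7,540/20,800 = 36.2%.
LTV = 596,500/759,000 = 78.6%.
Reserves = 55,920/4,065 = 13.8 months.
Option A: score 700 ≥ 580; DTI 36.2% ≤ 38%; LTV 78.6% ≤ 110%; employment 41 ≥ 6 mo; reserves 13.8 ≥ 4 mo → qualifies.
Option B: score 700 ≥ 640; DTI 36.2% ≤ 50%; LTV 78.6% ≤ 80%; reserves 13.8 ≥ 4 mo → qualifies.
Option C: score 700 ≥ 620; DTI 36.2% ≤ 38%; LTV 78.6% ≤ 90%; employment 41 ≥ 24 mo → qualifies.
Qualifying: Option A, Option B, Option C. Lowest rate is 4.05% → Option A.

Option A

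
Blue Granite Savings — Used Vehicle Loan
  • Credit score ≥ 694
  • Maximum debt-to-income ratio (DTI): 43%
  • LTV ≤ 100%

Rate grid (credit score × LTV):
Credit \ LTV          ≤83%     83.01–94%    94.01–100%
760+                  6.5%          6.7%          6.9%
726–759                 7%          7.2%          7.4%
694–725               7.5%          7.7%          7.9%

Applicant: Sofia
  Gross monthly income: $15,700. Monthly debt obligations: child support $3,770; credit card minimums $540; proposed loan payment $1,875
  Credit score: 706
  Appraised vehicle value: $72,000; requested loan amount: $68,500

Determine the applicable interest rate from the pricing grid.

Credit score 706 ≥ 694; Total monthly debts = (3,770 + 540 + 1,875) = 6,185. Debt-to-income = 6,185/15,700 = 39.4% — meets 43% limit
Loan-to-value = 68,500/72,000 = 95.1% — pass (100% max)
Row: 706 falls in 694–725. Column: 95.1% falls in 94.01–100%. Rate = 7.9%.

7.9%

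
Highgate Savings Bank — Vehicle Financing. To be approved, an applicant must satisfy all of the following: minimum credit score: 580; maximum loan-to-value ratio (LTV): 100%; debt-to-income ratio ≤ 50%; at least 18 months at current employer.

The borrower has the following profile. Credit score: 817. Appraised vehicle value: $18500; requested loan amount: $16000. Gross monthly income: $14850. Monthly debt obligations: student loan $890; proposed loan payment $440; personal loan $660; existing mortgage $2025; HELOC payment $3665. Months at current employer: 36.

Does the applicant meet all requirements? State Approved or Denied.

Credit score 817 ≥ 580 (meets)
LTV = 16,000/18,500 = 86.5% ≤ 100%
Total monthly debts = (890 + 440 + 660 + 2,025 + 3,665) = 7,680. DTI = 7,680/14,850 = 51.7% > 50%
Employment 36 ≥ 18 months
Fails on DTI.

Denied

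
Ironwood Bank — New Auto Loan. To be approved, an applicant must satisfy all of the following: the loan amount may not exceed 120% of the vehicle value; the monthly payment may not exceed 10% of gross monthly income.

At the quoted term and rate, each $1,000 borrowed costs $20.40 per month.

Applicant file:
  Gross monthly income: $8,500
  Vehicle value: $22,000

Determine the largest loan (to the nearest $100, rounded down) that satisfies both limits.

$26,400

Payment cap: 10% × $8,500 = $850/month.
At $20.40 per $1,000, that supports 850/20.40 × 1,000 ≈ $41,666 → $41,600.
LTV cap: 120% × $22,000 = $26,400 → $26,400.
Binding constraint: loan-to-value.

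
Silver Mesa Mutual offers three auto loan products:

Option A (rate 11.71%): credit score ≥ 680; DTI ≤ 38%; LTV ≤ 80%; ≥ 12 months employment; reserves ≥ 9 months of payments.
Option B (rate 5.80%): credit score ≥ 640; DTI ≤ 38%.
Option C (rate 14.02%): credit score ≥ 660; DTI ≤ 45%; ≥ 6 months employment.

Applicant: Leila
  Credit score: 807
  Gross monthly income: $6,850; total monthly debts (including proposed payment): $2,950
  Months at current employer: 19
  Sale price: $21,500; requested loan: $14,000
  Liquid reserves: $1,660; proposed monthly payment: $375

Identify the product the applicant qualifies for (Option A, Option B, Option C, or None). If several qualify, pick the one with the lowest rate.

DTI = 2,950/6,850 = 43.1%.
LTV = 14,000/21,500 = 65.1%.
Reserves = 1,660/375 = 4.4 months.
Option A: score 807 ≥ 680; DTI 43.1% > 38%; LTV 65.1% ≤ 80%; employment 19 ≥ 12 mo; reserves 4.4 < 9 mo → does not qualify.
Option B: score 807 ≥ 640; DTI 43.1% > 38% → does not qualify.
Option C: score 807 ≥ 660; DTI 43.1% ≤ 45%; employment 19 ≥ 6 mo → qualifies.

Option C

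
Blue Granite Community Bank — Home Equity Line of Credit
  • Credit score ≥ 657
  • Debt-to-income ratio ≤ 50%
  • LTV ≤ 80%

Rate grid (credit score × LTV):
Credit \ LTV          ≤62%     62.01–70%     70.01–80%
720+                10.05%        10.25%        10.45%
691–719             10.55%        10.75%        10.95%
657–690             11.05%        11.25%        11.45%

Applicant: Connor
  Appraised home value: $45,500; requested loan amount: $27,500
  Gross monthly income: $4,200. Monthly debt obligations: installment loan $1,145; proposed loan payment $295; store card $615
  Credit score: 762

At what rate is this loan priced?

10.05%

Credit score 762 ≥ 657; Total monthly debts = (1,145 + 295 + 615) = 2,055. Debt-to-income = 2,055/4,200 = 48.9% — meets 50% limit
LTV: 27,500 ÷ 45,500 = 60.4%, within 80% cap
Credit 762 → row 720+; LTV 60.4% → column ≤62%. Grid cell → 10.05%.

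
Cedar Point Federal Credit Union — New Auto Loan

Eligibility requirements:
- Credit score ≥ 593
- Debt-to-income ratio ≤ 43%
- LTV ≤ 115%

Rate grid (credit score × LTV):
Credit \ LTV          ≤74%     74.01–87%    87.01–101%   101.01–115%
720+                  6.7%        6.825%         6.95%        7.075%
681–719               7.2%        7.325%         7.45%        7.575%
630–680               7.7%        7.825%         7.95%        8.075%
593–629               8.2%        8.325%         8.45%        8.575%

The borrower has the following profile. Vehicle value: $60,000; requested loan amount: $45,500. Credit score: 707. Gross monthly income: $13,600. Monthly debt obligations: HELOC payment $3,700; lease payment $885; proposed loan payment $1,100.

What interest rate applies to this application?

7.325%

Credit score 707 ≥ 593; Total monthly debts = (3,700 + 885 + 1,100) = 5,685. DTI: 5,685 ÷ 13,600 = 41.8%, within the 43% cap
Loan-to-value = 45,500/60,000 = 75.8% — pass (115% max)
Score 707 is in the 681–719 band; LTV 75.8% is in the 74.01–87% band → 7.325%.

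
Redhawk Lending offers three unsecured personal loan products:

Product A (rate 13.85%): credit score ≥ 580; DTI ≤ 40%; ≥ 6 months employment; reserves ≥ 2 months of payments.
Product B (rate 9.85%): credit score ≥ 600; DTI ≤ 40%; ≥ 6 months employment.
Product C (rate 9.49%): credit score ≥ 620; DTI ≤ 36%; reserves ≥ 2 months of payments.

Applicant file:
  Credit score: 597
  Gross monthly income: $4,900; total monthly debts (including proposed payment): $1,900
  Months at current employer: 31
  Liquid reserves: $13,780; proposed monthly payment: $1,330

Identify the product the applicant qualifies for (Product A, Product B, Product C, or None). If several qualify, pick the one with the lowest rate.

DTI = 1,900/4,900 = 38.8%.
Reserves = 13,780/1,330 = 10.4 months.
Product A: score 597 ≥ 580; DTI 38.8% ≤ 40%; employment 31 ≥ 6 mo; reserves 10.4 ≥ 2 mo → qualifies.
Product B: score 597 < 600; DTI 38.8% ≤ 40%; employment 31 ≥ 6 mo → does not qualify.
Product C: score 597 < 620; DTI 38.8% > 36%; reserves 10.4 ≥ 2 mo → does not qualify.

Product A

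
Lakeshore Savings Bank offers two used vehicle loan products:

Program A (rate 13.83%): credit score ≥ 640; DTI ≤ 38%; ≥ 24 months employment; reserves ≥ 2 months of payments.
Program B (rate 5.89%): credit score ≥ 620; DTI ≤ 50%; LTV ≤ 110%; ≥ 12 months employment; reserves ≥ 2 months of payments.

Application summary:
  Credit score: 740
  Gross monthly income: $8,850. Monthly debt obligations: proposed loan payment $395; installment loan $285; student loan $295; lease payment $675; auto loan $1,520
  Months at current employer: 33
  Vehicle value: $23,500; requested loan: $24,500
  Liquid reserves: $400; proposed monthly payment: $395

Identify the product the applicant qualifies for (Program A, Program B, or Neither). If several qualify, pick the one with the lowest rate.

Neither

Total debts = (395 + 285 + 295 + 675 + 1,520) = 3,170; DTI = 3,170/8,850 = 35.8%.
LTV = 24,500/23,500 = 104.3%.
Reserves = 400/395 = 1.0 months.
Program A: score 740 ≥ 640; DTI 35.8% ≤ 38%; employment 33 ≥ 24 mo; reserves 1.0 < 2 mo → does not qualify.
Program B: score 740 ≥ 620; DTI 35.8% ≤ 50%; LTV 104.3% ≤ 110%; employment 33 ≥ 12 mo; reserves 1.0 < 2 mo → does not qualify.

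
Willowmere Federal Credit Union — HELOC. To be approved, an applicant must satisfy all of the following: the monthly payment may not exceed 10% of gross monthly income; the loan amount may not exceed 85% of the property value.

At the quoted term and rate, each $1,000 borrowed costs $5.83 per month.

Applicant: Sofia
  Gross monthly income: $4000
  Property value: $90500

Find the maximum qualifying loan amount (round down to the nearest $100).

Payment cap: 10% × $4,000 = $400/month.
At $5.83 per $1,000, that supports 400/5.83 × 1,000 ≈ $68,610 → $68,600.
LTV cap: 85% × $90,500 = $76,925 → $76,900.
Binding constraint: payment-to-income.

$68,600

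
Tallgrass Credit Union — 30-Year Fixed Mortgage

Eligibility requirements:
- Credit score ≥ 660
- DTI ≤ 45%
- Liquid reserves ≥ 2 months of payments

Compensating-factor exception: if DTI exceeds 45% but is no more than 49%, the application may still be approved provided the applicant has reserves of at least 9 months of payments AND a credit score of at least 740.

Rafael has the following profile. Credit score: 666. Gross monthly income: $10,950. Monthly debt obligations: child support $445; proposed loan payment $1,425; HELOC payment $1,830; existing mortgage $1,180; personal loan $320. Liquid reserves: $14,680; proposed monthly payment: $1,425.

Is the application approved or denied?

Credit score 666 ≥ 660 (meets base)
Total debts = (445 + 1,425 + 1,830 + 1,180 + 320) = 5,200. DTI = 5,200/10,950 = 47.5% > 45% — standard DTI limit exceeded.
Reserves: 14,680 ÷ 1,425 = 10.3 months (meets 2-month minimum)
47.5% falls in the override range (45%–49%), so the compensating-factor test applies.
Override check — reserves: 10.3 mo (ok); score: 666 (below 740).
Compensating-factor requirement not fully met.

Denied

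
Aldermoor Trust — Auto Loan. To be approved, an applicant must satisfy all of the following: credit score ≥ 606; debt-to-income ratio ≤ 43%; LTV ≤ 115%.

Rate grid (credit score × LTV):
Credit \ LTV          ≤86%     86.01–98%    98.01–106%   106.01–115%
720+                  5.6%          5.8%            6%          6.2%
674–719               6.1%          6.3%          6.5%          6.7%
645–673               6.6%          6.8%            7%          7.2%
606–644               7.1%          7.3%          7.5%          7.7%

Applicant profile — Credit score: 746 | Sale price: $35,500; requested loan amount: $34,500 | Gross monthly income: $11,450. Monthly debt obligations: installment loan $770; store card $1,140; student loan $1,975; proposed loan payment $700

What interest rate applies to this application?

5.8%

Credit score 746 ≥ 606; Total monthly debts = (770 + 1,140 + 1,975 + 700) = 4,585. Debt-to-income = 4,585/11,450 = 40% — meets 43% limit
LTV = 34,500/35,500 = 97.2% ≤ 115%
Row: 746 falls in 720+. Column: 97.2% falls in 86.01–98%. Rate = 5.8%.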